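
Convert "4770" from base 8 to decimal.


Input: "4770" in base 8
Positional expansion:
  Digit '4' (value 4) x 8^3 = 2048
  Digit '7' (value 7) x 8^2 = 448
  Digit '7' (value 7) x 8^1 = 56
  Digit '0' (value 0) x 8^0 = 0
Sum = 2552

2552


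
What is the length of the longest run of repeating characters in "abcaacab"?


Input: "abcaacab"
Scanning for longest run:
  Position 1 ('b'): new char, reset run to 1
  Position 2 ('c'): new char, reset run to 1
  Position 3 ('a'): new char, reset run to 1
  Position 4 ('a'): continues run of 'a', length=2
  Position 5 ('c'): new char, reset run to 1
  Position 6 ('a'): new char, reset run to 1
  Position 7 ('b'): new char, reset run to 1
Longest run: 'a' with length 2

2


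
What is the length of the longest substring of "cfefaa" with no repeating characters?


Input: "cfefaa"
Sliding window (track last position of each char):
  Position 0 ('c'): window [0,0] length 1 -- new best
  Position 1 ('f'): window [0,1] length 2 -- new best
  Position 2 ('e'): window [0,2] length 3 -- new best
  Position 3 ('f'): repeat (last at 1), move window start to 2
  Position 3 ('f'): window [2,3] length 2
  Position 4 ('a'): window [2,4] length 3
  Position 5 ('a'): repeat (last at 4), move window start to 5
  Position 5 ('a'): window [5,5] length 1
Longest substring with no repeats: "cfe" with length 3

3


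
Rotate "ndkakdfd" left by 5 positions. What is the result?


Input: "ndkakdfd", rotate left by 5
First 5 characters: "ndkak"
Remaining characters: "dfd"
Concatenate remaining + first: "dfd" + "ndkak" = "dfdndkak"

dfdndkak


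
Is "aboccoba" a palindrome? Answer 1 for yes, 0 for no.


Input: aboccoba
Reversed: aboccoba
  Compare pos 0 ('a') with pos 7 ('a'): match
  Compare pos 1 ('b') with pos 6 ('b'): match
  Compare pos 2 ('o') with pos 5 ('o'): match
  Compare pos 3 ('c') with pos 4 ('c'): match
Result: palindrome

1


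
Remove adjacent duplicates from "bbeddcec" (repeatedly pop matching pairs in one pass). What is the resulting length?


Input: bbeddcec
Stack-based adjacent duplicate removal:
  Read 'b': push. Stack: b
  Read 'b': matches stack top 'b' => pop. Stack: (empty)
  Read 'e': push. Stack: e
  Read 'd': push. Stack: ed
  Read 'd': matches stack top 'd' => pop. Stack: e
  Read 'c': push. Stack: ec
  Read 'e': push. Stack: ece
  Read 'c': push. Stack: ecec
Final stack: "ecec" (length 4)

4


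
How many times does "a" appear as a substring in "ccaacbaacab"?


Searching for "a" in "ccaacbaacab"
Scanning each position:
  Position 0: "c" => no
  Position 1: "c" => no
  Position 2: "a" => MATCH
  Position 3: "a" => MATCH
  Position 4: "c" => no
  Position 5: "b" => no
  Position 6: "a" => MATCH
  Position 7: "a" => MATCH
  Position 8: "c" => no
  Position 9: "a" => MATCH
  Position 10: "b" => no
Total occurrences: 5

5


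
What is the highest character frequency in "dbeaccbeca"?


Input: dbeaccbeca
Character counts:
  'a': 2
  'b': 2
  'c': 3
  'd': 1
  'e': 2
Maximum frequency: 3

3


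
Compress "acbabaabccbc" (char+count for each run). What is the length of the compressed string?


Input: acbabaabccbc
Runs:
  'a' x 1 => "a1"
  'c' x 1 => "c1"
  'b' x 1 => "b1"
  'a' x 1 => "a1"
  'b' x 1 => "b1"
  'a' x 2 => "a2"
  'b' x 1 => "b1"
  'c' x 2 => "c2"
  'b' x 1 => "b1"
  'c' x 1 => "c1"
Compressed: "a1c1b1a1b1a2b1c2b1c1"
Compressed length: 20

20


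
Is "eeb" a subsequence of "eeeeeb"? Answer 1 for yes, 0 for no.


Check if "eeb" is a subsequence of "eeeeeb"
Greedy scan:
  Position 0 ('e'): matches sub[0] = 'e'
  Position 1 ('e'): matches sub[1] = 'e'
  Position 2 ('e'): no match needed
  Position 3 ('e'): no match needed
  Position 4 ('e'): no match needed
  Position 5 ('b'): matches sub[2] = 'b'
All 3 characters matched => is a subsequence

1


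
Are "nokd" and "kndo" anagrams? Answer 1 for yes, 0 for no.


Strings: "nokd", "kndo"
Sorted first:  dkno
Sorted second: dkno
Sorted forms match => anagrams

1


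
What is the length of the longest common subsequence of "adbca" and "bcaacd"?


LCS of "adbca" and "bcaacd"
DP table:
           b    c    a    a    c    d
      0    0    0    0    0    0    0
  a   0    0    0    1    1    1    1
  d   0    0    0    1    1    1    2
  b   0    1    1    1    1    1    2
  c   0    1    2    2    2    2    2
  a   0    1    2    3    3    3    3
LCS length = dp[5][6] = 3

3


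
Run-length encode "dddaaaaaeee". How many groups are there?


Input: dddaaaaaeee
Scanning for consecutive runs:
  Group 1: 'd' x 3 (positions 0-2)
  Group 2: 'a' x 5 (positions 3-7)
  Group 3: 'e' x 3 (positions 8-10)
Total groups: 3

3


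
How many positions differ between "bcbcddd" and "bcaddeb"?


Comparing "bcbcddd" and "bcaddeb" position by position:
  Position 0: 'b' vs 'b' => same
  Position 1: 'c' vs 'c' => same
  Position 2: 'b' vs 'a' => DIFFER
  Position 3: 'c' vs 'd' => DIFFER
  Position 4: 'd' vs 'd' => same
  Position 5: 'd' vs 'e' => DIFFER
  Position 6: 'd' vs 'b' => DIFFER
Positions that differ: 4

4


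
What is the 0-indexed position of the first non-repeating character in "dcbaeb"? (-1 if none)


Input: dcbaeb
Character frequencies:
  'a': 1
  'b': 2
  'c': 1
  'd': 1
  'e': 1
Scanning left to right for freq == 1:
  Position 0 ('d'): unique! => answer = 0

0


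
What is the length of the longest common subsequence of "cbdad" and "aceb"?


LCS of "cbdad" and "aceb"
DP table:
           a    c    e    b
      0    0    0    0    0
  c   0    0    1    1    1
  b   0    0    1    1    2
  d   0    0    1    1    2
  a   0    1    1    1    2
  d   0    1    1    1    2
LCS length = dp[5][4] = 2

2


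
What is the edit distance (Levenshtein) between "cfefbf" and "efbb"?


Computing edit distance: "cfefbf" -> "efbb"
DP table:
           e    f    b    b
      0    1    2    3    4
  c   1    1    2    3    4
  f   2    2    1    2    3
  e   3    2    2    2    3
  f   4    3    2    3    3
  b   5    4    3    2    3
  f   6    5    4    3    3
Edit distance = dp[6][4] = 3

3


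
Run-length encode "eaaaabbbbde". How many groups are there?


Input: eaaaabbbbde
Scanning for consecutive runs:
  Group 1: 'e' x 1 (positions 0-0)
  Group 2: 'a' x 4 (positions 1-4)
  Group 3: 'b' x 4 (positions 5-8)
  Group 4: 'd' x 1 (positions 9-9)
  Group 5: 'e' x 1 (positions 10-10)
Total groups: 5

5


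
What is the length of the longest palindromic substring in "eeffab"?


Input: "eeffab"
Checking substrings for palindromes:
  [0:2] "ee" (len 2) => palindrome
  [2:4] "ff" (len 2) => palindrome
Longest palindromic substring: "ee" with length 2

2


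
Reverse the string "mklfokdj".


Input: mklfokdj
Reading characters right to left:
  Position 7: 'j'
  Position 6: 'd'
  Position 5: 'k'
  Position 4: 'o'
  Position 3: 'f'
  Position 2: 'l'
  Position 1: 'k'
  Position 0: 'm'
Reversed: jdkoflkm

jdkoflkm


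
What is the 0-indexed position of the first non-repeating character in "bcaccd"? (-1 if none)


Input: bcaccd
Character frequencies:
  'a': 1
  'b': 1
  'c': 3
  'd': 1
Scanning left to right for freq == 1:
  Position 0 ('b'): unique! => answer = 0

0


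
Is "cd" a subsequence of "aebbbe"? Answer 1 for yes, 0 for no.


Check if "cd" is a subsequence of "aebbbe"
Greedy scan:
  Position 0 ('a'): no match needed
  Position 1 ('e'): no match needed
  Position 2 ('b'): no match needed
  Position 3 ('b'): no match needed
  Position 4 ('b'): no match needed
  Position 5 ('e'): no match needed
Only matched 0/2 characters => not a subsequence

0


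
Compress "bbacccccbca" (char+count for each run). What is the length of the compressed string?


Input: bbacccccbca
Runs:
  'b' x 2 => "b2"
  'a' x 1 => "a1"
  'c' x 5 => "c5"
  'b' x 1 => "b1"
  'c' x 1 => "c1"
  'a' x 1 => "a1"
Compressed: "b2a1c5b1c1a1"
Compressed length: 12

12


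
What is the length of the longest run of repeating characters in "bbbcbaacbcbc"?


Input: "bbbcbaacbcbc"
Scanning for longest run:
  Position 1 ('b'): continues run of 'b', length=2
  Position 2 ('b'): continues run of 'b', length=3
  Position 3 ('c'): new char, reset run to 1
  Position 4 ('b'): new char, reset run to 1
  Position 5 ('a'): new char, reset run to 1
  Position 6 ('a'): continues run of 'a', length=2
  Position 7 ('c'): new char, reset run to 1
  Position 8 ('b'): new char, reset run to 1
  Position 9 ('c'): new char, reset run to 1
  Position 10 ('b'): new char, reset run to 1
  Position 11 ('c'): new char, reset run to 1
Longest run: 'b' with length 3

3


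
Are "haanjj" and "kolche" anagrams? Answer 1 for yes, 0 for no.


Strings: "haanjj", "kolche"
Sorted first:  aahjjn
Sorted second: cehklo
Differ at position 0: 'a' vs 'c' => not anagrams

0


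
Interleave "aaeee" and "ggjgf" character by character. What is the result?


Interleaving "aaeee" and "ggjgf":
  Position 0: 'a' from first, 'g' from second => "ag"
  Position 1: 'a' from first, 'g' from second => "ag"
  Position 2: 'e' from first, 'j' from second => "ej"
  Position 3: 'e' from first, 'g' from second => "eg"
  Position 4: 'e' from first, 'f' from second => "ef"
Result: agagejegef

agagejegef


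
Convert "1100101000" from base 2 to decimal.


Input: "1100101000" in base 2
Positional expansion:
  Digit '1' (value 1) x 2^9 = 512
  Digit '1' (value 1) x 2^8 = 256
  Digit '0' (value 0) x 2^7 = 0
  Digit '0' (value 0) x 2^6 = 0
  Digit '1' (value 1) x 2^5 = 32
  Digit '0' (value 0) x 2^4 = 0
  Digit '1' (value 1) x 2^3 = 8
  Digit '0' (value 0) x 2^2 = 0
  Digit '0' (value 0) x 2^1 = 0
  Digit '0' (value 0) x 2^0 = 0
Sum = 808

808


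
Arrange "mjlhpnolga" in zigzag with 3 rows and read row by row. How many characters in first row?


Zigzag "mjlhpnolga" into 3 rows:
Placing characters:
  'm' => row 0
  'j' => row 1
  'l' => row 2
  'h' => row 1
  'p' => row 0
  'n' => row 1
  'o' => row 2
  'l' => row 1
  'g' => row 0
  'a' => row 1
Rows:
  Row 0: "mpg"
  Row 1: "jhnla"
  Row 2: "lo"
First row length: 3

3


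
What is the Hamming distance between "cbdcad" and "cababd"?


Comparing "cbdcad" and "cababd" position by position:
  Position 0: 'c' vs 'c' => same
  Position 1: 'b' vs 'a' => differ
  Position 2: 'd' vs 'b' => differ
  Position 3: 'c' vs 'a' => differ
  Position 4: 'a' vs 'b' => differ
  Position 5: 'd' vs 'd' => same
Total differences (Hamming distance): 4

4


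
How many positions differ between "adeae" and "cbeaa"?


Comparing "adeae" and "cbeaa" position by position:
  Position 0: 'a' vs 'c' => DIFFER
  Position 1: 'd' vs 'b' => DIFFER
  Position 2: 'e' vs 'e' => same
  Position 3: 'a' vs 'a' => same
  Position 4: 'e' vs 'a' => DIFFER
Positions that differ: 3

3


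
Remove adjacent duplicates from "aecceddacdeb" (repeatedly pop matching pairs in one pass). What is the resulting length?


Input: aecceddacdeb
Stack-based adjacent duplicate removal:
  Read 'a': push. Stack: a
  Read 'e': push. Stack: ae
  Read 'c': push. Stack: aec
  Read 'c': matches stack top 'c' => pop. Stack: ae
  Read 'e': matches stack top 'e' => pop. Stack: a
  Read 'd': push. Stack: ad
  Read 'd': matches stack top 'd' => pop. Stack: a
  Read 'a': matches stack top 'a' => pop. Stack: (empty)
  Read 'c': push. Stack: c
  Read 'd': push. Stack: cd
  Read 'e': push. Stack: cde
  Read 'b': push. Stack: cdeb
Final stack: "cdeb" (length 4)

4


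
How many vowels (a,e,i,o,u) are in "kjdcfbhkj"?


Input: kjdcfbhkj
Checking each character:
  'k' at position 0: consonant
  'j' at position 1: consonant
  'd' at position 2: consonant
  'c' at position 3: consonant
  'f' at position 4: consonant
  'b' at position 5: consonant
  'h' at position 6: consonant
  'k' at position 7: consonant
  'j' at position 8: consonant
Total vowels: 0

0


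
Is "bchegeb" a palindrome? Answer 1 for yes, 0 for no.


Input: bchegeb
Reversed: begehcb
  Compare pos 0 ('b') with pos 6 ('b'): match
  Compare pos 1 ('c') with pos 5 ('e'): MISMATCH
  Compare pos 2 ('h') with pos 4 ('g'): MISMATCH
Result: not a palindrome

0


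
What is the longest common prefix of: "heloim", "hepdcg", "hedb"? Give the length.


Words: heloim, hepdcg, hedb
  Position 0: all 'h' => match
  Position 1: all 'e' => match
  Position 2: ('l', 'p', 'd') => mismatch, stop
LCP = "he" (length 2)

2


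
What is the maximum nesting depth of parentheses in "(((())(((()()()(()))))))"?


Input: "(((())(((()()()(()))))))"
Tracking depth:
  Position 0 '(': depth becomes 1
  Position 1 '(': depth becomes 2
  Position 2 '(': depth becomes 3
  Position 3 '(': depth becomes 4
  Position 4 ')': depth becomes 3
  Position 5 ')': depth becomes 2
  Position 6 '(': depth becomes 3
  Position 7 '(': depth becomes 4
  Position 8 '(': depth becomes 5
  Position 9 '(': depth becomes 6
  Position 10 ')': depth becomes 5
  Position 11 '(': depth becomes 6
  Position 12 ')': depth becomes 5
  Position 13 '(': depth becomes 6
  Position 14 ')': depth becomes 5
  Position 15 '(': depth becomes 6
  Position 16 '(': depth becomes 7
  Position 17 ')': depth becomes 6
  Position 18 ')': depth becomes 5
  Position 19 ')': depth becomes 4
  Position 20 ')': depth becomes 3
  Position 21 ')': depth becomes 2
  Position 22 ')': depth becomes 1
  Position 23 ')': depth becomes 0
Maximum depth reached: 7

7


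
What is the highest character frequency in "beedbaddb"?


Input: beedbaddb
Character counts:
  'a': 1
  'b': 3
  'd': 3
  'e': 2
Maximum frequency: 3

3


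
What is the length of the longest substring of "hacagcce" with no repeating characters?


Input: "hacagcce"
Sliding window (track last position of each char):
  Position 0 ('h'): window [0,0] length 1 -- new best
  Position 1 ('a'): window [0,1] length 2 -- new best
  Position 2 ('c'): window [0,2] length 3 -- new best
  Position 3 ('a'): repeat (last at 1), move window start to 2
  Position 3 ('a'): window [2,3] length 2
  Position 4 ('g'): window [2,4] length 3
  Position 5 ('c'): repeat (last at 2), move window start to 3
  Position 5 ('c'): window [3,5] length 3
  Position 6 ('c'): repeat (last at 5), move window start to 6
  Position 6 ('c'): window [6,6] length 1
  Position 7 ('e'): window [6,7] length 2
Longest substring with no repeats: "hac" with length 3

3


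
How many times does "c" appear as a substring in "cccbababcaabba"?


Searching for "c" in "cccbababcaabba"
Scanning each position:
  Position 0: "c" => MATCH
  Position 1: "c" => MATCH
  Position 2: "c" => MATCH
  Position 3: "b" => no
  Position 4: "a" => no
  Position 5: "b" => no
  Position 6: "a" => no
  Position 7: "b" => no
  Position 8: "c" => MATCH
  Position 9: "a" => no
  Position 10: "a" => no
  Position 11: "b" => no
  Position 12: "b" => no
  Position 13: "a" => no
Total occurrences: 4

4


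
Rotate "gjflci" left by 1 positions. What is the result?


Input: "gjflci", rotate left by 1
First 1 characters: "g"
Remaining characters: "jflci"
Concatenate remaining + first: "jflci" + "g" = "jflcig"

jflcig


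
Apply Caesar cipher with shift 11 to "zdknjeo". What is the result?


Caesar cipher: shift "zdknjeo" by 11
  'z' (pos 25) + 11 = pos 10 = 'k'
  'd' (pos 3) + 11 = pos 14 = 'o'
  'k' (pos 10) + 11 = pos 21 = 'v'
  'n' (pos 13) + 11 = pos 24 = 'y'
  'j' (pos 9) + 11 = pos 20 = 'u'
  'e' (pos 4) + 11 = pos 15 = 'p'
  'o' (pos 14) + 11 = pos 25 = 'z'
Result: kovyupz

kovyupz


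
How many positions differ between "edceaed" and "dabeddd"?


Comparing "edceaed" and "dabeddd" position by position:
  Position 0: 'e' vs 'd' => DIFFER
  Position 1: 'd' vs 'a' => DIFFER
  Position 2: 'c' vs 'b' => DIFFER
  Position 3: 'e' vs 'e' => same
  Position 4: 'a' vs 'd' => DIFFER
  Position 5: 'e' vs 'd' => DIFFER
  Position 6: 'd' vs 'd' => same
Positions that differ: 5

5


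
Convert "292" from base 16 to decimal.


Input: "292" in base 16
Positional expansion:
  Digit '2' (value 2) x 16^2 = 512
  Digit '9' (value 9) x 16^1 = 144
  Digit '2' (value 2) x 16^0 = 2
Sum = 658

658


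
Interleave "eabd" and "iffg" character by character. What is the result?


Interleaving "eabd" and "iffg":
  Position 0: 'e' from first, 'i' from second => "ei"
  Position 1: 'a' from first, 'f' from second => "af"
  Position 2: 'b' from first, 'f' from second => "bf"
  Position 3: 'd' from first, 'g' from second => "dg"
Result: eiafbfdg

eiafbfdg


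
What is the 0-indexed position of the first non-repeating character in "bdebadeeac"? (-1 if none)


Input: bdebadeeac
Character frequencies:
  'a': 2
  'b': 2
  'c': 1
  'd': 2
  'e': 3
Scanning left to right for freq == 1:
  Position 0 ('b'): freq=2, skip
  Position 1 ('d'): freq=2, skip
  Position 2 ('e'): freq=3, skip
  Position 3 ('b'): freq=2, skip
  Position 4 ('a'): freq=2, skip
  Position 5 ('d'): freq=2, skip
  Position 6 ('e'): freq=3, skip
  Position 7 ('e'): freq=3, skip
  Position 8 ('a'): freq=2, skip
  Position 9 ('c'): unique! => answer = 9

9


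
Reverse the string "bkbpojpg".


Input: bkbpojpg
Reading characters right to left:
  Position 7: 'g'
  Position 6: 'p'
  Position 5: 'j'
  Position 4: 'o'
  Position 3: 'p'
  Position 2: 'b'
  Position 1: 'k'
  Position 0: 'b'
Reversed: gpjopbkb

gpjopbkb


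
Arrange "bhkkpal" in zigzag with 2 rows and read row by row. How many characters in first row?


Zigzag "bhkkpal" into 2 rows:
Placing characters:
  'b' => row 0
  'h' => row 1
  'k' => row 0
  'k' => row 1
  'p' => row 0
  'a' => row 1
  'l' => row 0
Rows:
  Row 0: "bkpl"
  Row 1: "hka"
First row length: 4

4


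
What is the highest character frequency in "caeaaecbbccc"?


Input: caeaaecbbccc
Character counts:
  'a': 3
  'b': 2
  'c': 5
  'e': 2
Maximum frequency: 5

5


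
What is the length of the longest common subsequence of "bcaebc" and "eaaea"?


LCS of "bcaebc" and "eaaea"
DP table:
           e    a    a    e    a
      0    0    0    0    0    0
  b   0    0    0    0    0    0
  c   0    0    0    0    0    0
  a   0    0    1    1    1    1
  e   0    1    1    1    2    2
  b   0    1    1    1    2    2
  c   0    1    1    1    2    2
LCS length = dp[6][5] = 2

2


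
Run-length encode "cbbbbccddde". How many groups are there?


Input: cbbbbccddde
Scanning for consecutive runs:
  Group 1: 'c' x 1 (positions 0-0)
  Group 2: 'b' x 4 (positions 1-4)
  Group 3: 'c' x 2 (positions 5-6)
  Group 4: 'd' x 3 (positions 7-9)
  Group 5: 'e' x 1 (positions 10-10)
Total groups: 5

5


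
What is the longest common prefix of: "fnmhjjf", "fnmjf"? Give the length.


Words: fnmhjjf, fnmjf
  Position 0: all 'f' => match
  Position 1: all 'n' => match
  Position 2: all 'm' => match
  Position 3: ('h', 'j') => mismatch, stop
LCP = "fnm" (length 3)

3


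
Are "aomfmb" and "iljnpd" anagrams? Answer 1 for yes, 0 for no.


Strings: "aomfmb", "iljnpd"
Sorted first:  abfmmo
Sorted second: dijlnp
Differ at position 0: 'a' vs 'd' => not anagrams

0


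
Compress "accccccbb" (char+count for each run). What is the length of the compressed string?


Input: accccccbb
Runs:
  'a' x 1 => "a1"
  'c' x 6 => "c6"
  'b' x 2 => "b2"
Compressed: "a1c6b2"
Compressed length: 6

6


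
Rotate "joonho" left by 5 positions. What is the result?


Input: "joonho", rotate left by 5
First 5 characters: "joonh"
Remaining characters: "o"
Concatenate remaining + first: "o" + "joonh" = "ojoonh"

ojoonh


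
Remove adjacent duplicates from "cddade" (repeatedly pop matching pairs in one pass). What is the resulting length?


Input: cddade
Stack-based adjacent duplicate removal:
  Read 'c': push. Stack: c
  Read 'd': push. Stack: cd
  Read 'd': matches stack top 'd' => pop. Stack: c
  Read 'a': push. Stack: ca
  Read 'd': push. Stack: cad
  Read 'e': push. Stack: cade
Final stack: "cade" (length 4)

4


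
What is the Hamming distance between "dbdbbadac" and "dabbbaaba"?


Comparing "dbdbbadac" and "dabbbaaba" position by position:
  Position 0: 'd' vs 'd' => same
  Position 1: 'b' vs 'a' => differ
  Position 2: 'd' vs 'b' => differ
  Position 3: 'b' vs 'b' => same
  Position 4: 'b' vs 'b' => same
  Position 5: 'a' vs 'a' => same
  Position 6: 'd' vs 'a' => differ
  Position 7: 'a' vs 'b' => differ
  Position 8: 'c' vs 'a' => differ
Total differences (Hamming distance): 5

5


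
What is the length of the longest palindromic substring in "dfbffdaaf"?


Input: "dfbffdaaf"
Checking substrings for palindromes:
  [1:4] "fbf" (len 3) => palindrome
  [3:5] "ff" (len 2) => palindrome
  [6:8] "aa" (len 2) => palindrome
Longest palindromic substring: "fbf" with length 3

3


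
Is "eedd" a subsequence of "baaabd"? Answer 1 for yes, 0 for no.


Check if "eedd" is a subsequence of "baaabd"
Greedy scan:
  Position 0 ('b'): no match needed
  Position 1 ('a'): no match needed
  Position 2 ('a'): no match needed
  Position 3 ('a'): no match needed
  Position 4 ('b'): no match needed
  Position 5 ('d'): no match needed
Only matched 0/4 characters => not a subsequence

0


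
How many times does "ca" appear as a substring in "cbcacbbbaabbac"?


Searching for "ca" in "cbcacbbbaabbac"
Scanning each position:
  Position 0: "cb" => no
  Position 1: "bc" => no
  Position 2: "ca" => MATCH
  Position 3: "ac" => no
  Position 4: "cb" => no
  Position 5: "bb" => no
  Position 6: "bb" => no
  Position 7: "ba" => no
  Position 8: "aa" => no
  Position 9: "ab" => no
  Position 10: "bb" => no
  Position 11: "ba" => no
  Position 12: "ac" => no
Total occurrences: 1

1


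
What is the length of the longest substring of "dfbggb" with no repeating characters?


Input: "dfbggb"
Sliding window (track last position of each char):
  Position 0 ('d'): window [0,0] length 1 -- new best
  Position 1 ('f'): window [0,1] length 2 -- new best
  Position 2 ('b'): window [0,2] length 3 -- new best
  Position 3 ('g'): window [0,3] length 4 -- new best
  Position 4 ('g'): repeat (last at 3), move window start to 4
  Position 4 ('g'): window [4,4] length 1
  Position 5 ('b'): window [4,5] length 2
Longest substring with no repeats: "dfbg" with length 4

4


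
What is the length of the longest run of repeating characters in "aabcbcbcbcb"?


Input: "aabcbcbcbcb"
Scanning for longest run:
  Position 1 ('a'): continues run of 'a', length=2
  Position 2 ('b'): new char, reset run to 1
  Position 3 ('c'): new char, reset run to 1
  Position 4 ('b'): new char, reset run to 1
  Position 5 ('c'): new char, reset run to 1
  Position 6 ('b'): new char, reset run to 1
  Position 7 ('c'): new char, reset run to 1
  Position 8 ('b'): new char, reset run to 1
  Position 9 ('c'): new char, reset run to 1
  Position 10 ('b'): new char, reset run to 1
Longest run: 'a' with length 2

2


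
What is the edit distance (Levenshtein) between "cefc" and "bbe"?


Computing edit distance: "cefc" -> "bbe"
DP table:
           b    b    e
      0    1    2    3
  c   1    1    2    3
  e   2    2    2    2
  f   3    3    3    3
  c   4    4    4    4
Edit distance = dp[4][3] = 4

4


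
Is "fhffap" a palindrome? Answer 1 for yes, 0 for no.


Input: fhffap
Reversed: paffhf
  Compare pos 0 ('f') with pos 5 ('p'): MISMATCH
  Compare pos 1 ('h') with pos 4 ('a'): MISMATCH
  Compare pos 2 ('f') with pos 3 ('f'): match
Result: not a palindrome

0


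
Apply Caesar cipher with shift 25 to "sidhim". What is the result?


Caesar cipher: shift "sidhim" by 25
  's' (pos 18) + 25 = pos 17 = 'r'
  'i' (pos 8) + 25 = pos 7 = 'h'
  'd' (pos 3) + 25 = pos 2 = 'c'
  'h' (pos 7) + 25 = pos 6 = 'g'
  'i' (pos 8) + 25 = pos 7 = 'h'
  'm' (pos 12) + 25 = pos 11 = 'l'
Result: rhcghl

rhcghl


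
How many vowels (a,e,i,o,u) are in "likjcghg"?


Input: likjcghg
Checking each character:
  'l' at position 0: consonant
  'i' at position 1: vowel (running total: 1)
  'k' at position 2: consonant
  'j' at position 3: consonant
  'c' at position 4: consonant
  'g' at position 5: consonant
  'h' at position 6: consonant
  'g' at position 7: consonant
Total vowels: 1

1


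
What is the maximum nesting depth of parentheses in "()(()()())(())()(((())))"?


Input: "()(()()())(())()(((())))"
Tracking depth:
  Position 0 '(': depth becomes 1
  Position 1 ')': depth becomes 0
  Position 2 '(': depth becomes 1
  Position 3 '(': depth becomes 2
  Position 4 ')': depth becomes 1
  Position 5 '(': depth becomes 2
  Position 6 ')': depth becomes 1
  Position 7 '(': depth becomes 2
  Position 8 ')': depth becomes 1
  Position 9 ')': depth becomes 0
  Position 10 '(': depth becomes 1
  Position 11 '(': depth becomes 2
  Position 12 ')': depth becomes 1
  Position 13 ')': depth becomes 0
  Position 14 '(': depth becomes 1
  Position 15 ')': depth becomes 0
  Position 16 '(': depth becomes 1
  Position 17 '(': depth becomes 2
  Position 18 '(': depth becomes 3
  Position 19 '(': depth becomes 4
  Position 20 ')': depth becomes 3
  Position 21 ')': depth becomes 2
  Position 22 ')': depth becomes 1
  Position 23 ')': depth becomes 0
Maximum depth reached: 4

4


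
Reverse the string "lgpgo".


Input: lgpgo
Reading characters right to left:
  Position 4: 'o'
  Position 3: 'g'
  Position 2: 'p'
  Position 1: 'g'
  Position 0: 'l'
Reversed: ogpgl

ogpgl


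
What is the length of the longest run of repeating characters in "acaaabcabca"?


Input: "acaaabcabca"
Scanning for longest run:
  Position 1 ('c'): new char, reset run to 1
  Position 2 ('a'): new char, reset run to 1
  Position 3 ('a'): continues run of 'a', length=2
  Position 4 ('a'): continues run of 'a', length=3
  Position 5 ('b'): new char, reset run to 1
  Position 6 ('c'): new char, reset run to 1
  Position 7 ('a'): new char, reset run to 1
  Position 8 ('b'): new char, reset run to 1
  Position 9 ('c'): new char, reset run to 1
  Position 10 ('a'): new char, reset run to 1
Longest run: 'a' with length 3

3


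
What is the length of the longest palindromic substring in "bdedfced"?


Input: "bdedfced"
Checking substrings for palindromes:
  [1:4] "ded" (len 3) => palindrome
Longest palindromic substring: "ded" with length 3

3


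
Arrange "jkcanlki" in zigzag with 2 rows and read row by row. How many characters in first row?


Zigzag "jkcanlki" into 2 rows:
Placing characters:
  'j' => row 0
  'k' => row 1
  'c' => row 0
  'a' => row 1
  'n' => row 0
  'l' => row 1
  'k' => row 0
  'i' => row 1
Rows:
  Row 0: "jcnk"
  Row 1: "kali"
First row length: 4

4


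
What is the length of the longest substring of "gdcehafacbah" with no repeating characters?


Input: "gdcehafacbah"
Sliding window (track last position of each char):
  Position 0 ('g'): window [0,0] length 1 -- new best
  Position 1 ('d'): window [0,1] length 2 -- new best
  Position 2 ('c'): window [0,2] length 3 -- new best
  Position 3 ('e'): window [0,3] length 4 -- new best
  Position 4 ('h'): window [0,4] length 5 -- new best
  Position 5 ('a'): window [0,5] length 6 -- new best
  Position 6 ('f'): window [0,6] length 7 -- new best
  Position 7 ('a'): repeat (last at 5), move window start to 6
  Position 7 ('a'): window [6,7] length 2
  Position 8 ('c'): window [6,8] length 3
  Position 9 ('b'): window [6,9] length 4
  Position 10 ('a'): repeat (last at 7), move window start to 8
  Position 10 ('a'): window [8,10] length 3
  Position 11 ('h'): window [8,11] length 4
Longest substring with no repeats: "gdcehaf" with length 7

7


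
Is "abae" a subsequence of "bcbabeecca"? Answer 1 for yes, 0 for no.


Check if "abae" is a subsequence of "bcbabeecca"
Greedy scan:
  Position 0 ('b'): no match needed
  Position 1 ('c'): no match needed
  Position 2 ('b'): no match needed
  Position 3 ('a'): matches sub[0] = 'a'
  Position 4 ('b'): matches sub[1] = 'b'
  Position 5 ('e'): no match needed
  Position 6 ('e'): no match needed
  Position 7 ('c'): no match needed
  Position 8 ('c'): no match needed
  Position 9 ('a'): matches sub[2] = 'a'
Only matched 3/4 characters => not a subsequence

0


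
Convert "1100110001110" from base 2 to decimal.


Input: "1100110001110" in base 2
Positional expansion:
  Digit '1' (value 1) x 2^12 = 4096
  Digit '1' (value 1) x 2^11 = 2048
  Digit '0' (value 0) x 2^10 = 0
  Digit '0' (value 0) x 2^9 = 0
  Digit '1' (value 1) x 2^8 = 256
  Digit '1' (value 1) x 2^7 = 128
  Digit '0' (value 0) x 2^6 = 0
  Digit '0' (value 0) x 2^5 = 0
  Digit '0' (value 0) x 2^4 = 0
  Digit '1' (value 1) x 2^3 = 8
  Digit '1' (value 1) x 2^2 = 4
  Digit '1' (value 1) x 2^1 = 2
  Digit '0' (value 0) x 2^0 = 0
Sum = 6542

6542


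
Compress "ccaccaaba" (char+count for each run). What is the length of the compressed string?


Input: ccaccaaba
Runs:
  'c' x 2 => "c2"
  'a' x 1 => "a1"
  'c' x 2 => "c2"
  'a' x 2 => "a2"
  'b' x 1 => "b1"
  'a' x 1 => "a1"
Compressed: "c2a1c2a2b1a1"
Compressed length: 12

12


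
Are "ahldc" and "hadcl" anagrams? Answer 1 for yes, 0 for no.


Strings: "ahldc", "hadcl"
Sorted first:  acdhl
Sorted second: acdhl
Sorted forms match => anagrams

1


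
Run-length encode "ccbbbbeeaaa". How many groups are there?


Input: ccbbbbeeaaa
Scanning for consecutive runs:
  Group 1: 'c' x 2 (positions 0-1)
  Group 2: 'b' x 4 (positions 2-5)
  Group 3: 'e' x 2 (positions 6-7)
  Group 4: 'a' x 3 (positions 8-10)
Total groups: 4

4


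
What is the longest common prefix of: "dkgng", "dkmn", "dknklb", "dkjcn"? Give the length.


Words: dkgng, dkmn, dknklb, dkjcn
  Position 0: all 'd' => match
  Position 1: all 'k' => match
  Position 2: ('g', 'm', 'n', 'j') => mismatch, stop
LCP = "dk" (length 2)

2


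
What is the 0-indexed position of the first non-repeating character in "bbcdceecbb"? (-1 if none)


Input: bbcdceecbb
Character frequencies:
  'b': 4
  'c': 3
  'd': 1
  'e': 2
Scanning left to right for freq == 1:
  Position 0 ('b'): freq=4, skip
  Position 1 ('b'): freq=4, skip
  Position 2 ('c'): freq=3, skip
  Position 3 ('d'): unique! => answer = 3

3


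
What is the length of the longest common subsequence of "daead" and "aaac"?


LCS of "daead" and "aaac"
DP table:
           a    a    a    c
      0    0    0    0    0
  d   0    0    0    0    0
  a   0    1    1    1    1
  e   0    1    1    1    1
  a   0    1    2    2    2
  d   0    1    2    2    2
LCS length = dp[5][4] = 2

2


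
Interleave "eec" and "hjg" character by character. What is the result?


Interleaving "eec" and "hjg":
  Position 0: 'e' from first, 'h' from second => "eh"
  Position 1: 'e' from first, 'j' from second => "ej"
  Position 2: 'c' from first, 'g' from second => "cg"
Result: ehejcg

ehejcg


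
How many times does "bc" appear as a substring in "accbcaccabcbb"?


Searching for "bc" in "accbcaccabcbb"
Scanning each position:
  Position 0: "ac" => no
  Position 1: "cc" => no
  Position 2: "cb" => no
  Position 3: "bc" => MATCH
  Position 4: "ca" => no
  Position 5: "ac" => no
  Position 6: "cc" => no
  Position 7: "ca" => no
  Position 8: "ab" => no
  Position 9: "bc" => MATCH
  Position 10: "cb" => no
  Position 11: "bb" => no
Total occurrences: 2

2


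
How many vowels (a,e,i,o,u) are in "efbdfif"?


Input: efbdfif
Checking each character:
  'e' at position 0: vowel (running total: 1)
  'f' at position 1: consonant
  'b' at position 2: consonant
  'd' at position 3: consonant
  'f' at position 4: consonant
  'i' at position 5: vowel (running total: 2)
  'f' at position 6: consonant
Total vowels: 2

2


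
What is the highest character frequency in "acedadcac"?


Input: acedadcac
Character counts:
  'a': 3
  'c': 3
  'd': 2
  'e': 1
Maximum frequency: 3

3


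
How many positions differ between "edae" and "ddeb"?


Comparing "edae" and "ddeb" position by position:
  Position 0: 'e' vs 'd' => DIFFER
  Position 1: 'd' vs 'd' => same
  Position 2: 'a' vs 'e' => DIFFER
  Position 3: 'e' vs 'b' => DIFFER
Positions that differ: 3

3


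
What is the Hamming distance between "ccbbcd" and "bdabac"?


Comparing "ccbbcd" and "bdabac" position by position:
  Position 0: 'c' vs 'b' => differ
  Position 1: 'c' vs 'd' => differ
  Position 2: 'b' vs 'a' => differ
  Position 3: 'b' vs 'b' => same
  Position 4: 'c' vs 'a' => differ
  Position 5: 'd' vs 'c' => differ
Total differences (Hamming distance): 5

5


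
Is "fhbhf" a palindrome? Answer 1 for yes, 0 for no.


Input: fhbhf
Reversed: fhbhf
  Compare pos 0 ('f') with pos 4 ('f'): match
  Compare pos 1 ('h') with pos 3 ('h'): match
Result: palindrome

1


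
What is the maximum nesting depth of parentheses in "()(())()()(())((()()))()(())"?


Input: "()(())()()(())((()()))()(())"
Tracking depth:
  Position 0 '(': depth becomes 1
  Position 1 ')': depth becomes 0
  Position 2 '(': depth becomes 1
  Position 3 '(': depth becomes 2
  Position 4 ')': depth becomes 1
  Position 5 ')': depth becomes 0
  Position 6 '(': depth becomes 1
  Position 7 ')': depth becomes 0
  Position 8 '(': depth becomes 1
  Position 9 ')': depth becomes 0
  Position 10 '(': depth becomes 1
  Position 11 '(': depth becomes 2
  Position 12 ')': depth becomes 1
  Position 13 ')': depth becomes 0
  Position 14 '(': depth becomes 1
  Position 15 '(': depth becomes 2
  Position 16 '(': depth becomes 3
  Position 17 ')': depth becomes 2
  Position 18 '(': depth becomes 3
  Position 19 ')': depth becomes 2
  Position 20 ')': depth becomes 1
  Position 21 ')': depth becomes 0
  Position 22 '(': depth becomes 1
  Position 23 ')': depth becomes 0
  Position 24 '(': depth becomes 1
  Position 25 '(': depth becomes 2
  Position 26 ')': depth becomes 1
  Position 27 ')': depth becomes 0
Maximum depth reached: 3

3


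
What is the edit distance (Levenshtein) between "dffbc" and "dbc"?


Computing edit distance: "dffbc" -> "dbc"
DP table:
           d    b    c
      0    1    2    3
  d   1    0    1    2
  f   2    1    1    2
  f   3    2    2    2
  b   4    3    2    3
  c   5    4    3    2
Edit distance = dp[5][3] = 2

2


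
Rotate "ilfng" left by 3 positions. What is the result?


Input: "ilfng", rotate left by 3
First 3 characters: "ilf"
Remaining characters: "ng"
Concatenate remaining + first: "ng" + "ilf" = "ngilf"

ngilf


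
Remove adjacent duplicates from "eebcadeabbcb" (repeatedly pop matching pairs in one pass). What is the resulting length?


Input: eebcadeabbcb
Stack-based adjacent duplicate removal:
  Read 'e': push. Stack: e
  Read 'e': matches stack top 'e' => pop. Stack: (empty)
  Read 'b': push. Stack: b
  Read 'c': push. Stack: bc
  Read 'a': push. Stack: bca
  Read 'd': push. Stack: bcad
  Read 'e': push. Stack: bcade
  Read 'a': push. Stack: bcadea
  Read 'b': push. Stack: bcadeab
  Read 'b': matches stack top 'b' => pop. Stack: bcadea
  Read 'c': push. Stack: bcadeac
  Read 'b': push. Stack: bcadeacb
Final stack: "bcadeacb" (length 8)

8


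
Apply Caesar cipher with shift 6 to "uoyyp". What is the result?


Caesar cipher: shift "uoyyp" by 6
  'u' (pos 20) + 6 = pos 0 = 'a'
  'o' (pos 14) + 6 = pos 20 = 'u'
  'y' (pos 24) + 6 = pos 4 = 'e'
  'y' (pos 24) + 6 = pos 4 = 'e'
  'p' (pos 15) + 6 = pos 21 = 'v'
Result: aueev

aueev


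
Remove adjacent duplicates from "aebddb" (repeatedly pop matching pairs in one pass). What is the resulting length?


Input: aebddb
Stack-based adjacent duplicate removal:
  Read 'a': push. Stack: a
  Read 'e': push. Stack: ae
  Read 'b': push. Stack: aeb
  Read 'd': push. Stack: aebd
  Read 'd': matches stack top 'd' => pop. Stack: aeb
  Read 'b': matches stack top 'b' => pop. Stack: ae
Final stack: "ae" (length 2)

2


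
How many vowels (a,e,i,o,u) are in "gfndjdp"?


Input: gfndjdp
Checking each character:
  'g' at position 0: consonant
  'f' at position 1: consonant
  'n' at position 2: consonant
  'd' at position 3: consonant
  'j' at position 4: consonant
  'd' at position 5: consonant
  'p' at position 6: consonant
Total vowels: 0

0


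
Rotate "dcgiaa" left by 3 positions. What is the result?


Input: "dcgiaa", rotate left by 3
First 3 characters: "dcg"
Remaining characters: "iaa"
Concatenate remaining + first: "iaa" + "dcg" = "iaadcg"

iaadcg


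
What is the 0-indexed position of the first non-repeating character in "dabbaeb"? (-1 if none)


Input: dabbaeb
Character frequencies:
  'a': 2
  'b': 3
  'd': 1
  'e': 1
Scanning left to right for freq == 1:
  Position 0 ('d'): unique! => answer = 0

0


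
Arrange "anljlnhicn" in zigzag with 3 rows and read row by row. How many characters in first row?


Zigzag "anljlnhicn" into 3 rows:
Placing characters:
  'a' => row 0
  'n' => row 1
  'l' => row 2
  'j' => row 1
  'l' => row 0
  'n' => row 1
  'h' => row 2
  'i' => row 1
  'c' => row 0
  'n' => row 1
Rows:
  Row 0: "alc"
  Row 1: "njnin"
  Row 2: "lh"
First row length: 3

3


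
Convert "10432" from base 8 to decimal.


Input: "10432" in base 8
Positional expansion:
  Digit '1' (value 1) x 8^4 = 4096
  Digit '0' (value 0) x 8^3 = 0
  Digit '4' (value 4) x 8^2 = 256
  Digit '3' (value 3) x 8^1 = 24
  Digit '2' (value 2) x 8^0 = 2
Sum = 4378

4378


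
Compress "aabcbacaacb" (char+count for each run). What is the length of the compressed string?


Input: aabcbacaacb
Runs:
  'a' x 2 => "a2"
  'b' x 1 => "b1"
  'c' x 1 => "c1"
  'b' x 1 => "b1"
  'a' x 1 => "a1"
  'c' x 1 => "c1"
  'a' x 2 => "a2"
  'c' x 1 => "c1"
  'b' x 1 => "b1"
Compressed: "a2b1c1b1a1c1a2c1b1"
Compressed length: 18

18


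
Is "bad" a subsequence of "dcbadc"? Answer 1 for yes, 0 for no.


Check if "bad" is a subsequence of "dcbadc"
Greedy scan:
  Position 0 ('d'): no match needed
  Position 1 ('c'): no match needed
  Position 2 ('b'): matches sub[0] = 'b'
  Position 3 ('a'): matches sub[1] = 'a'
  Position 4 ('d'): matches sub[2] = 'd'
  Position 5 ('c'): no match needed
All 3 characters matched => is a subsequence

1


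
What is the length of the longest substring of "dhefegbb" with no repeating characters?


Input: "dhefegbb"
Sliding window (track last position of each char):
  Position 0 ('d'): window [0,0] length 1 -- new best
  Position 1 ('h'): window [0,1] length 2 -- new best
  Position 2 ('e'): window [0,2] length 3 -- new best
  Position 3 ('f'): window [0,3] length 4 -- new best
  Position 4 ('e'): repeat (last at 2), move window start to 3
  Position 4 ('e'): window [3,4] length 2
  Position 5 ('g'): window [3,5] length 3
  Position 6 ('b'): window [3,6] length 4
  Position 7 ('b'): repeat (last at 6), move window start to 7
  Position 7 ('b'): window [7,7] length 1
Longest substring with no repeats: "dhef" with length 4

4


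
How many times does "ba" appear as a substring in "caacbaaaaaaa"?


Searching for "ba" in "caacbaaaaaaa"
Scanning each position:
  Position 0: "ca" => no
  Position 1: "aa" => no
  Position 2: "ac" => no
  Position 3: "cb" => no
  Position 4: "ba" => MATCH
  Position 5: "aa" => no
  Position 6: "aa" => no
  Position 7: "aa" => no
  Position 8: "aa" => no
  Position 9: "aa" => no
  Position 10: "aa" => no
Total occurrences: 1

1


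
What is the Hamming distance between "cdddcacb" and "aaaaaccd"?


Comparing "cdddcacb" and "aaaaaccd" position by position:
  Position 0: 'c' vs 'a' => differ
  Position 1: 'd' vs 'a' => differ
  Position 2: 'd' vs 'a' => differ
  Position 3: 'd' vs 'a' => differ
  Position 4: 'c' vs 'a' => differ
  Position 5: 'a' vs 'c' => differ
  Position 6: 'c' vs 'c' => same
  Position 7: 'b' vs 'd' => differ
Total differences (Hamming distance): 7

7


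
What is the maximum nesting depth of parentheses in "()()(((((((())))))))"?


Input: "()()(((((((())))))))"
Tracking depth:
  Position 0 '(': depth becomes 1
  Position 1 ')': depth becomes 0
  Position 2 '(': depth becomes 1
  Position 3 ')': depth becomes 0
  Position 4 '(': depth becomes 1
  Position 5 '(': depth becomes 2
  Position 6 '(': depth becomes 3
  Position 7 '(': depth becomes 4
  Position 8 '(': depth becomes 5
  Position 9 '(': depth becomes 6
  Position 10 '(': depth becomes 7
  Position 11 '(': depth becomes 8
  Position 12 ')': depth becomes 7
  Position 13 ')': depth becomes 6
  Position 14 ')': depth becomes 5
  Position 15 ')': depth becomes 4
  Position 16 ')': depth becomes 3
  Position 17 ')': depth becomes 2
  Position 18 ')': depth becomes 1
  Position 19 ')': depth becomes 0
Maximum depth reached: 8

8


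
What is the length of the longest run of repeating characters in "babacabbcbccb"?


Input: "babacabbcbccb"
Scanning for longest run:
  Position 1 ('a'): new char, reset run to 1
  Position 2 ('b'): new char, reset run to 1
  Position 3 ('a'): new char, reset run to 1
  Position 4 ('c'): new char, reset run to 1
  Position 5 ('a'): new char, reset run to 1
  Position 6 ('b'): new char, reset run to 1
  Position 7 ('b'): continues run of 'b', length=2
  Position 8 ('c'): new char, reset run to 1
  Position 9 ('b'): new char, reset run to 1
  Position 10 ('c'): new char, reset run to 1
  Position 11 ('c'): continues run of 'c', length=2
  Position 12 ('b'): new char, reset run to 1
Longest run: 'b' with length 2

2
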